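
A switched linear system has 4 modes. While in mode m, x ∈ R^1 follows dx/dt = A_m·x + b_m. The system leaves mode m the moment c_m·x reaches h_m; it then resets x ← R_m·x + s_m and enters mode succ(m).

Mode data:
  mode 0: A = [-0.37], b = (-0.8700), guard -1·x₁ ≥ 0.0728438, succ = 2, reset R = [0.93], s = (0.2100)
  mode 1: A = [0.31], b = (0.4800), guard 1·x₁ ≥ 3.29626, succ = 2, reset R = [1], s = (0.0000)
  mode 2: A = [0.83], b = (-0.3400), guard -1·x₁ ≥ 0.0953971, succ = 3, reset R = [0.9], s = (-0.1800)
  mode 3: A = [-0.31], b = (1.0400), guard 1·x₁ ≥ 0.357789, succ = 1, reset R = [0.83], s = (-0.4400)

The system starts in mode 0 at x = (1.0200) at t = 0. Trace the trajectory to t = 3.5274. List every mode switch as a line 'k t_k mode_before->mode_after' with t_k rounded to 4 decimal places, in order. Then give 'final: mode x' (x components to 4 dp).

Mode 0: guard c·x = 0.0728 hit at Δt = 1.0589 (t = 1.0589), x⁻ = (-0.0728) → reset → x⁺ = (0.1423), jump to mode 2
Mode 2: guard c·x = 0.0954 hit at Δt = 0.7662 (t = 1.8251), x⁻ = (-0.0954) → reset → x⁺ = (-0.2659), jump to mode 3
Mode 3: guard c·x = 0.3578 hit at Δt = 0.6098 (t = 2.4349), x⁻ = (0.3578) → reset → x⁺ = (-0.1430), jump to mode 1
Mode 1: flow for 1.0925 to horizon, guard not reached → x = (0.4234)

1 1.0589 0->2
2 1.8251 2->3
3 2.4349 3->1
final: 1 0.4234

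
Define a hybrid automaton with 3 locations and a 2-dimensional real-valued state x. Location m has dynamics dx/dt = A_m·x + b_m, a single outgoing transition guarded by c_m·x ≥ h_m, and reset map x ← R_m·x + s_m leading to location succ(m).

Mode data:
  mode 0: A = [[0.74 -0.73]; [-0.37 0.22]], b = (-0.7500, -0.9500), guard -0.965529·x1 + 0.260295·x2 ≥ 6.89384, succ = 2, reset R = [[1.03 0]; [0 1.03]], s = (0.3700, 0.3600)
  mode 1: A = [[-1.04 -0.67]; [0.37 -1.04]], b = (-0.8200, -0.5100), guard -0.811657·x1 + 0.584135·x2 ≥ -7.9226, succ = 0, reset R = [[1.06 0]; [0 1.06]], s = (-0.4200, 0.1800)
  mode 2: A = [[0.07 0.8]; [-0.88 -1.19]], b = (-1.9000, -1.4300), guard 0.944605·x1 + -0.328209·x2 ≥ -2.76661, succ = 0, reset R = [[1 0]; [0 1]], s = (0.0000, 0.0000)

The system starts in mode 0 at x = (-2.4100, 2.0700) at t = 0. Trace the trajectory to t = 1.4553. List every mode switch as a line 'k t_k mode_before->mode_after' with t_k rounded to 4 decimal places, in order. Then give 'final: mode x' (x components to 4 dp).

Mode 0: guard c·x = 6.8938 hit at Δt = 0.7097 (t = 0.7097), x⁻ = (-6.3677, 2.8645) → reset → x⁺ = (-6.1888, 3.3104), jump to mode 2
Mode 2: flow for 0.7456 to horizon, guard not reached → x = (-5.9473, 3.2881)

1 0.7097 0->2
final: 2 -5.9473 3.2881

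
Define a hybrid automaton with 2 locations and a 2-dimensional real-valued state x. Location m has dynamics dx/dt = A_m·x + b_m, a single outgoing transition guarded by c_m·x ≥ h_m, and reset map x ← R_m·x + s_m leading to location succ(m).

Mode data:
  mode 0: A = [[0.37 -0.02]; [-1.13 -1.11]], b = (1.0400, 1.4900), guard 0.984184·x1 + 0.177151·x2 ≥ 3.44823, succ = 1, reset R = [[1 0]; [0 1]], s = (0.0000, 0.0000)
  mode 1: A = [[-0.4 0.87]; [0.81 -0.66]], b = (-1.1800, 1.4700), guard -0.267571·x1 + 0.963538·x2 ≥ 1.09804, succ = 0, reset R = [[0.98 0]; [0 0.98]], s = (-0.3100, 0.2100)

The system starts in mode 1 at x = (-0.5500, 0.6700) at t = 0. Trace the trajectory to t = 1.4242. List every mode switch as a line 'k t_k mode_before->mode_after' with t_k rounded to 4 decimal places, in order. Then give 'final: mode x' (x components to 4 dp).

1 0.6788 1->0
final: 0 -0.4324 1.6452

Mode 1: guard c·x = 1.0980 hit at Δt = 0.6788 (t = 0.6788), x⁻ = (-0.6906, 0.9478) → reset → x⁺ = (-0.9868, 1.1389), jump to mode 0
Mode 0: flow for 0.7454 to horizon, guard not reached → x = (-0.4324, 1.6452)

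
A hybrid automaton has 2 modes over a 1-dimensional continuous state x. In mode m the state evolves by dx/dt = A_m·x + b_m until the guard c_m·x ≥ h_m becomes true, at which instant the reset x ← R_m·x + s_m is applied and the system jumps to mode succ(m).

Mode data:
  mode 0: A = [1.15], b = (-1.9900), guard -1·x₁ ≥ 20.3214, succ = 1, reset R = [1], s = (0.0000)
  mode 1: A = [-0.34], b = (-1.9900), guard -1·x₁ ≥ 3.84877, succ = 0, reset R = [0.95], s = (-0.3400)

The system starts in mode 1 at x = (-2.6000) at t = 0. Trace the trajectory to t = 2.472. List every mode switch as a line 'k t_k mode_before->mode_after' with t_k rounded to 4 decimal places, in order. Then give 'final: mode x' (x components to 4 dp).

Mode 1: guard c·x = 3.8488 hit at Δt = 1.4245 (t = 1.4245), x⁻ = (-3.8488) → reset → x⁺ = (-3.9963), jump to mode 0
Mode 0: flow for 1.0475 to horizon, guard not reached → x = (-17.3713)

1 1.4245 1->0
final: 0 -17.3713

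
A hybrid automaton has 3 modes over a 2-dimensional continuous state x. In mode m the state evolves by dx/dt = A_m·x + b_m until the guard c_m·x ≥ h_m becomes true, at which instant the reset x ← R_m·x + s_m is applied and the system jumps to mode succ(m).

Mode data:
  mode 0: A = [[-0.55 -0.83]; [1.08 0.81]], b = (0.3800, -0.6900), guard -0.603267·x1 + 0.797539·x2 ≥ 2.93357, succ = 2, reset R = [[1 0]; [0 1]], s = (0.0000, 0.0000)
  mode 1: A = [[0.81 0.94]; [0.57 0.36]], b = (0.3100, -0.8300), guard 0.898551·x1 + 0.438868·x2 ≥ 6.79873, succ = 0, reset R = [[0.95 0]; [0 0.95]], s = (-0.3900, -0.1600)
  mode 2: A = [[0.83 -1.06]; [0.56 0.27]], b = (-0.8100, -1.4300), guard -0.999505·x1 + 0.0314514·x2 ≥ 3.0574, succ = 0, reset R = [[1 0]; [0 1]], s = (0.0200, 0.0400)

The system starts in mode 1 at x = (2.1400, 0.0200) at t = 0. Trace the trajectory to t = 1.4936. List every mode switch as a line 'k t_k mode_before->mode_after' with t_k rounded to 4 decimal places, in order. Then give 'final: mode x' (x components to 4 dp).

Mode 1: guard c·x = 6.7987 hit at Δt = 1.1073 (t = 1.1073), x⁻ = (6.6705, 1.8342) → reset → x⁺ = (5.9469, 1.5825), jump to mode 0
Mode 0: flow for 0.3863 to horizon, guard not reached → x = (4.0721, 4.3487)

1 1.1073 1->0
final: 0 4.0721 4.3487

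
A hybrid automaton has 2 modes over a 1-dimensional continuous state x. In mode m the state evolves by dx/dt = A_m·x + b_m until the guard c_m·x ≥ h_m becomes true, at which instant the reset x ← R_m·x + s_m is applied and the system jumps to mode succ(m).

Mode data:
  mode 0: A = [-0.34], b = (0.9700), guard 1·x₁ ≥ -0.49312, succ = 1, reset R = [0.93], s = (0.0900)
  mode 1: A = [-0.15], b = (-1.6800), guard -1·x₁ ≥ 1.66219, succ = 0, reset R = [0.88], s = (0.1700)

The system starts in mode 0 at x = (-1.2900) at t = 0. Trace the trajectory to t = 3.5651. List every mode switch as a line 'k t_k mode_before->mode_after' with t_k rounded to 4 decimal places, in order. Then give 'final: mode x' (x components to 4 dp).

1 0.6283 0->1
2 1.4762 1->0
3 2.1064 0->1
4 2.9543 1->0
final: 0 -0.5153

Mode 0: guard c·x = -0.4931 hit at Δt = 0.6283 (t = 0.6283), x⁻ = (-0.4931) → reset → x⁺ = (-0.3686), jump to mode 1
Mode 1: guard c·x = 1.6622 hit at Δt = 0.8479 (t = 1.4762), x⁻ = (-1.6622) → reset → x⁺ = (-1.2927), jump to mode 0
Mode 0: guard c·x = -0.4931 hit at Δt = 0.6302 (t = 2.1064), x⁻ = (-0.4931) → reset → x⁺ = (-0.3686), jump to mode 1
Mode 1: guard c·x = 1.6622 hit at Δt = 0.8479 (t = 2.9543), x⁻ = (-1.6622) → reset → x⁺ = (-1.2927), jump to mode 0
Mode 0: flow for 0.6108 to horizon, guard not reached → x = (-0.5153)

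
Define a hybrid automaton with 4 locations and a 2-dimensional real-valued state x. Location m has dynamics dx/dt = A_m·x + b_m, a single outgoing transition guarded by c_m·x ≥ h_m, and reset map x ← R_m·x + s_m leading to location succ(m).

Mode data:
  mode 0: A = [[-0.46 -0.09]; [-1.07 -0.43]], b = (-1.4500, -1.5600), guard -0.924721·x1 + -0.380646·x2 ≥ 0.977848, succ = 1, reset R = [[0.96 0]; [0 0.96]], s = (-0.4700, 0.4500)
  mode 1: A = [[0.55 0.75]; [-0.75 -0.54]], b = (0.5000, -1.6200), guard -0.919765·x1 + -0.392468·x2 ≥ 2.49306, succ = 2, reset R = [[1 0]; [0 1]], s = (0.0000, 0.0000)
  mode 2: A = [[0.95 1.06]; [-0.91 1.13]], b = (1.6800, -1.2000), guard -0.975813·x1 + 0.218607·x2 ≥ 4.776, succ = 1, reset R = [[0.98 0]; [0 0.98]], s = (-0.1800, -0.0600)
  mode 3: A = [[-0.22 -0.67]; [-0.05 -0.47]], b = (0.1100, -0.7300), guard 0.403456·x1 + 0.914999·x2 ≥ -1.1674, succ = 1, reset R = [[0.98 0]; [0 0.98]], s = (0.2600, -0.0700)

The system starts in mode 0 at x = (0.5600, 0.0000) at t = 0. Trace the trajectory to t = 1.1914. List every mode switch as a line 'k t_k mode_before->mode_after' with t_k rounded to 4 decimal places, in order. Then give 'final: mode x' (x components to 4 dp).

Mode 0: guard c·x = 0.9778 hit at Δt = 0.8755 (t = 0.8755), x⁻ = (-0.6264, -1.0473) → reset → x⁺ = (-1.0713, -0.5554), jump to mode 1
Mode 1: flow for 0.3159 to horizon, guard not reached → x = (-1.2635, -0.6850)

1 0.8755 0->1
final: 1 -1.2635 -0.6850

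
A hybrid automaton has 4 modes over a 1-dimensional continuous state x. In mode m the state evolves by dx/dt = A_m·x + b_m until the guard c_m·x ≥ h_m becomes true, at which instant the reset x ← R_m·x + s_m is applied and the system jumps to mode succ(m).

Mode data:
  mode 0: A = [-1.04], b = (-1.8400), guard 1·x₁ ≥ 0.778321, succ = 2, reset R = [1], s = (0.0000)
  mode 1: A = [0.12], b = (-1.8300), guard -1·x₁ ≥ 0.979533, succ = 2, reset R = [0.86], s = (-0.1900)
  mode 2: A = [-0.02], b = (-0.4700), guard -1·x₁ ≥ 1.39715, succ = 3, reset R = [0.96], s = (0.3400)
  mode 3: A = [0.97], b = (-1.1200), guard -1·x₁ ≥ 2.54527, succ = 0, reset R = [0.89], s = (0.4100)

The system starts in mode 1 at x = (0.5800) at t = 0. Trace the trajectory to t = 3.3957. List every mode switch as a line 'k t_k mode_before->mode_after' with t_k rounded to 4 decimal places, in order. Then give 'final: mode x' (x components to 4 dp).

1 0.8419 1->2
2 1.6603 2->3
3 2.2171 3->0
final: 0 -1.7945

Mode 1: guard c·x = 0.9795 hit at Δt = 0.8419 (t = 0.8419), x⁻ = (-0.9795) → reset → x⁺ = (-1.0324), jump to mode 2
Mode 2: guard c·x = 1.3971 hit at Δt = 0.8184 (t = 1.6603), x⁻ = (-1.3971) → reset → x⁺ = (-1.0013), jump to mode 3
Mode 3: guard c·x = 2.5453 hit at Δt = 0.5568 (t = 2.2171), x⁻ = (-2.5453) → reset → x⁺ = (-1.8553), jump to mode 0
Mode 0: flow for 1.1786 to horizon, guard not reached → x = (-1.7945)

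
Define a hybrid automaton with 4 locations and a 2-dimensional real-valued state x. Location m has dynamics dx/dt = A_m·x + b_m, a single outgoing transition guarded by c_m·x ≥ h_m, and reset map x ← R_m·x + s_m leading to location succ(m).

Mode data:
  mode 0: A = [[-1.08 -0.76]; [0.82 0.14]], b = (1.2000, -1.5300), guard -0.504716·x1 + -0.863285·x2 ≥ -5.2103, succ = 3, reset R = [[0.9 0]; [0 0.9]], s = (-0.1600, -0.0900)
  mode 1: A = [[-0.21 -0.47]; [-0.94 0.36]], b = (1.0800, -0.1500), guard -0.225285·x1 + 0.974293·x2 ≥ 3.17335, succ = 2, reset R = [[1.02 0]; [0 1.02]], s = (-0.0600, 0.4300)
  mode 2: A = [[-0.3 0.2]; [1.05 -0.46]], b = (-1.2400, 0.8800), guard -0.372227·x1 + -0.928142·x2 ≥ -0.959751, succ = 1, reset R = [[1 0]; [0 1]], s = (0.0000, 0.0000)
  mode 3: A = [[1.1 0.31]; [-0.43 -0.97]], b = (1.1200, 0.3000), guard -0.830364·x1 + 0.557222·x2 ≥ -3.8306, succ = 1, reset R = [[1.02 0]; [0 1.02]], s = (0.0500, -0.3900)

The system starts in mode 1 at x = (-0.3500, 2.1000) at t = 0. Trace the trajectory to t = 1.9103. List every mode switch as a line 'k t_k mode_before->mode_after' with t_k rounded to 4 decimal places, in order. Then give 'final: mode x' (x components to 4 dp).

Mode 1: guard c·x = 3.1734 hit at Δt = 0.9579 (t = 0.9579), x⁻ = (-0.4148, 3.1612) → reset → x⁺ = (-0.4831, 3.6544), jump to mode 2
Mode 2: flow for 0.9524 to horizon, guard not reached → x = (-0.8885, 2.4766)

1 0.9579 1->2
final: 2 -0.8885 2.4766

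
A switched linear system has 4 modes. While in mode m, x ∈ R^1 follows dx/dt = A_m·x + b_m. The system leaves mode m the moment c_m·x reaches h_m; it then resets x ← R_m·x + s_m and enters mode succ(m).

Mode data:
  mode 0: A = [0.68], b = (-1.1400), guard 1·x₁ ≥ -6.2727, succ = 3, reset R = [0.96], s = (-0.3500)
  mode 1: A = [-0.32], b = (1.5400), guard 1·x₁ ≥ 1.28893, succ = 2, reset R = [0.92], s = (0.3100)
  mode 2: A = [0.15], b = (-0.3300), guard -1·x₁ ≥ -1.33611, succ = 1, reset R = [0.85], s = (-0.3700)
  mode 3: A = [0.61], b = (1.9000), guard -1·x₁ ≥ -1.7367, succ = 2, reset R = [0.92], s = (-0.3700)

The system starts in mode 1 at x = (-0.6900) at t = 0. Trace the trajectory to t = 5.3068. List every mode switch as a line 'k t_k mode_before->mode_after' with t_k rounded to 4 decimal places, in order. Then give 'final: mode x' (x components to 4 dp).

Mode 1: guard c·x = 1.2889 hit at Δt = 1.3929 (t = 1.3929), x⁻ = (1.2889) → reset → x⁺ = (1.4958), jump to mode 2
Mode 2: guard c·x = -1.3361 hit at Δt = 1.3627 (t = 2.7556), x⁻ = (1.3361) → reset → x⁺ = (0.7657), jump to mode 1
Mode 1: guard c·x = 1.2889 hit at Δt = 0.4327 (t = 3.1883), x⁻ = (1.2889) → reset → x⁺ = (1.4958), jump to mode 2
Mode 2: guard c·x = -1.3361 hit at Δt = 1.3627 (t = 4.5510), x⁻ = (1.3361) → reset → x⁺ = (0.7657), jump to mode 1
Mode 1: guard c·x = 1.2889 hit at Δt = 0.4327 (t = 4.9836), x⁻ = (1.2889) → reset → x⁺ = (1.4958), jump to mode 2
Mode 2: flow for 0.3232 to horizon, guard not reached → x = (1.4608)

1 1.3929 1->2
2 2.7556 2->1
3 3.1883 1->2
4 4.5510 2->1
5 4.9836 1->2
final: 2 1.4608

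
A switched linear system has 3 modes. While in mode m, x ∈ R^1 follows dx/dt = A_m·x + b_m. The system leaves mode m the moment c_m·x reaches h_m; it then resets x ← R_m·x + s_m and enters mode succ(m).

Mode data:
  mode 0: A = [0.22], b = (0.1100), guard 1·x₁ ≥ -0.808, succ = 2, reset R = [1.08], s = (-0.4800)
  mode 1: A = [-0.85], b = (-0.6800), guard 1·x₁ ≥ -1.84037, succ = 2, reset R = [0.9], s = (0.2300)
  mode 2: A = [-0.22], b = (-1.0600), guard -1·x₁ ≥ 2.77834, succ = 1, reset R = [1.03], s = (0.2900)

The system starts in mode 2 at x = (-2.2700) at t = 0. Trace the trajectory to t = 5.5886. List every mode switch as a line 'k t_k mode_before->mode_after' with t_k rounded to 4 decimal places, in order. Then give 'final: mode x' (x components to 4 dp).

Mode 2: guard c·x = 2.7783 hit at Δt = 1.0114 (t = 1.0114), x⁻ = (-2.7783) → reset → x⁺ = (-2.5717), jump to mode 1
Mode 1: guard c·x = -1.8404 hit at Δt = 0.6263 (t = 1.6377), x⁻ = (-1.8404) → reset → x⁺ = (-1.4263), jump to mode 2
Mode 2: guard c·x = 2.7783 hit at Δt = 2.3114 (t = 3.9491), x⁻ = (-2.7783) → reset → x⁺ = (-2.5717), jump to mode 1
Mode 1: guard c·x = -1.8404 hit at Δt = 0.6263 (t = 4.5754), x⁻ = (-1.8404) → reset → x⁺ = (-1.4263), jump to mode 2
Mode 2: flow for 1.0132 to horizon, guard not reached → x = (-2.1041)

1 1.0114 2->1
2 1.6377 1->2
3 3.9491 2->1
4 4.5754 1->2
final: 2 -2.1041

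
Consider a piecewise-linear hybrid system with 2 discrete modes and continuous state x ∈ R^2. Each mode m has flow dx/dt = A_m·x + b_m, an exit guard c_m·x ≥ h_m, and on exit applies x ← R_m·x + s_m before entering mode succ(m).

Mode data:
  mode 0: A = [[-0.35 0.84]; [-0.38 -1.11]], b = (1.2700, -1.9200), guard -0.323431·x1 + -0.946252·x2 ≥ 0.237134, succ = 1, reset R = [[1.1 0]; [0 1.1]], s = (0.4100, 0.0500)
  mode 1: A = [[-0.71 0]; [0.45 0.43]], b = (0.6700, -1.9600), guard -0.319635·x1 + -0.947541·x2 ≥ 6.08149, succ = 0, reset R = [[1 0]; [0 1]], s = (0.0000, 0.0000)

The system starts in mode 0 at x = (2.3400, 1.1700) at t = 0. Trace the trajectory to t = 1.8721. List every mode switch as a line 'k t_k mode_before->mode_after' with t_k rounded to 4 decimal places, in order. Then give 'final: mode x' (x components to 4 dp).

Mode 0: guard c·x = 0.2371 hit at Δt = 0.8365 (t = 0.8365), x⁻ = (2.5446, -1.1204) → reset → x⁺ = (3.2091, -1.1824), jump to mode 1
Mode 1: flow for 1.0356 to horizon, guard not reached → x = (2.0296, -2.8815)

1 0.8365 0->1
final: 1 2.0296 -2.8815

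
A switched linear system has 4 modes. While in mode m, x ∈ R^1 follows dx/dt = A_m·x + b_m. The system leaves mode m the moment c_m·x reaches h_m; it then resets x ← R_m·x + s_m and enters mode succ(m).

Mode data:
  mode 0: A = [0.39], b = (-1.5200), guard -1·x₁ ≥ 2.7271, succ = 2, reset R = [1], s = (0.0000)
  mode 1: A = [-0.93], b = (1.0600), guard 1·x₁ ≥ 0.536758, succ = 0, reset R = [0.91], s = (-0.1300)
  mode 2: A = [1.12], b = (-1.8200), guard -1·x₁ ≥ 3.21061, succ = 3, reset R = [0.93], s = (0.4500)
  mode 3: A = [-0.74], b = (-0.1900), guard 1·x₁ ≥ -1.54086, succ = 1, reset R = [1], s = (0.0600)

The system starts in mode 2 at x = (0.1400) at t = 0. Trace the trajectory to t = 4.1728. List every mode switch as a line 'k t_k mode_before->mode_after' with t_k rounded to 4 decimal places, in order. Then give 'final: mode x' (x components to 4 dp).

1 1.0541 2->3
2 1.8294 3->1
3 3.4092 1->0
final: 0 -0.8692

Mode 2: guard c·x = 3.2106 hit at Δt = 1.0541 (t = 1.0541), x⁻ = (-3.2106) → reset → x⁺ = (-2.5359), jump to mode 3
Mode 3: guard c·x = -1.5409 hit at Δt = 0.7753 (t = 1.8294), x⁻ = (-1.5409) → reset → x⁺ = (-1.4809), jump to mode 1
Mode 1: guard c·x = 0.5368 hit at Δt = 1.5798 (t = 3.4092), x⁻ = (0.5368) → reset → x⁺ = (0.3584), jump to mode 0
Mode 0: flow for 0.7636 to horizon, guard not reached → x = (-0.8692)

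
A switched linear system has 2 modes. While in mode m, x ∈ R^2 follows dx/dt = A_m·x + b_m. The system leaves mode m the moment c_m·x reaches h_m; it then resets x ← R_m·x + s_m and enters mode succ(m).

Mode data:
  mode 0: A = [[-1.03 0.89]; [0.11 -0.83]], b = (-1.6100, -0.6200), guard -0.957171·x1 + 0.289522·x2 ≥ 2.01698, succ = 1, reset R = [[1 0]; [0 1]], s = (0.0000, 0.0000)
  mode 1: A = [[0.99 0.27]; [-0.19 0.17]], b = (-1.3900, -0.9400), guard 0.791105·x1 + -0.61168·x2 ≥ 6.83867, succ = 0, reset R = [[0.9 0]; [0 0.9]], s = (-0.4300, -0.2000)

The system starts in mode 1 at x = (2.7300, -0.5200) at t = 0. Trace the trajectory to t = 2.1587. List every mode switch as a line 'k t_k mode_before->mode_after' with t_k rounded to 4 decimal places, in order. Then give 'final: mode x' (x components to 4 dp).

1 1.5142 1->0
final: 0 0.6196 -2.1967

Mode 1: guard c·x = 6.8387 hit at Δt = 1.5142 (t = 1.5142), x⁻ = (5.8661, -3.5933) → reset → x⁺ = (4.8495, -3.4340), jump to mode 0
Mode 0: flow for 0.6445 to horizon, guard not reached → x = (0.6196, -2.1967)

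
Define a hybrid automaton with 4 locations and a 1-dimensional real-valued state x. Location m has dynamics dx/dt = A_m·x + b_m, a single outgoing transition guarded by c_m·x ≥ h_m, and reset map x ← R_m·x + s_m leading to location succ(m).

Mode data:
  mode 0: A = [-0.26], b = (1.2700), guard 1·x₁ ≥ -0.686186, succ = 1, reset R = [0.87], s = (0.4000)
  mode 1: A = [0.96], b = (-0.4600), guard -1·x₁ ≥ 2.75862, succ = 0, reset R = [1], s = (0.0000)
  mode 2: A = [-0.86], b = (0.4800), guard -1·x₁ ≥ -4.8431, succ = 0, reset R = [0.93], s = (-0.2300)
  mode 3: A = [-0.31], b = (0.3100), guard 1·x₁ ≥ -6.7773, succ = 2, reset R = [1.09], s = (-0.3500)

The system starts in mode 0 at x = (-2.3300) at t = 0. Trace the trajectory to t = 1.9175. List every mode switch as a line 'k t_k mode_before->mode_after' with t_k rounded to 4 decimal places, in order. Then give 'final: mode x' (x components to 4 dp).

1 0.9945 0->1
final: 1 -1.1609

Mode 0: guard c·x = -0.6862 hit at Δt = 0.9945 (t = 0.9945), x⁻ = (-0.6862) → reset → x⁺ = (-0.1970), jump to mode 1
Mode 1: flow for 0.9230 to horizon, guard not reached → x = (-1.1609)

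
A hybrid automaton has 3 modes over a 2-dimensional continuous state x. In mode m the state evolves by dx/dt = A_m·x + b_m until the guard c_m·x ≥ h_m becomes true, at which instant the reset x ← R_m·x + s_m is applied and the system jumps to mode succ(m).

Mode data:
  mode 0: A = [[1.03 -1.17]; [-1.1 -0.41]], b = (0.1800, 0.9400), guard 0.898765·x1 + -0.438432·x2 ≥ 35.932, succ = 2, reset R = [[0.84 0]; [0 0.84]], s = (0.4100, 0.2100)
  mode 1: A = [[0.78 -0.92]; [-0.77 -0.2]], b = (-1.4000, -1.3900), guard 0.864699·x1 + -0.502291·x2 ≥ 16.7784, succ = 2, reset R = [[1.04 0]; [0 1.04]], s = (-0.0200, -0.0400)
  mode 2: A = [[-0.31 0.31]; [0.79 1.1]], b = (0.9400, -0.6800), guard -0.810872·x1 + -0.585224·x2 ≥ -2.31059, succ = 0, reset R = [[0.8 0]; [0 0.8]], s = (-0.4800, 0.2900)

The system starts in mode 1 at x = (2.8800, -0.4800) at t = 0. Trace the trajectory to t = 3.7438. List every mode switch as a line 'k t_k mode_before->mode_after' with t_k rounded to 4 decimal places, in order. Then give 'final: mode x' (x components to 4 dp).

Mode 1: guard c·x = 16.7784 hit at Δt = 1.5422 (t = 1.5422), x⁻ = (14.1214, -9.0936) → reset → x⁺ = (14.6663, -9.4973), jump to mode 2
Mode 2: guard c·x = -2.3106 hit at Δt = 0.7000 (t = 2.2422), x⁻ = (10.4854, -10.5801) → reset → x⁺ = (7.9083, -8.1741), jump to mode 0
Mode 0: guard c·x = 35.9320 hit at Δt = 0.7294 (t = 2.9716), x⁻ = (31.2134, -17.9698) → reset → x⁺ = (26.6292, -14.8846), jump to mode 2
Mode 2: flow for 0.7722 to horizon, guard not reached → x = (18.6539, -13.5128)

1 1.5422 1->2
2 2.2422 2->0
3 2.9716 0->2
final: 2 18.6539 -13.5128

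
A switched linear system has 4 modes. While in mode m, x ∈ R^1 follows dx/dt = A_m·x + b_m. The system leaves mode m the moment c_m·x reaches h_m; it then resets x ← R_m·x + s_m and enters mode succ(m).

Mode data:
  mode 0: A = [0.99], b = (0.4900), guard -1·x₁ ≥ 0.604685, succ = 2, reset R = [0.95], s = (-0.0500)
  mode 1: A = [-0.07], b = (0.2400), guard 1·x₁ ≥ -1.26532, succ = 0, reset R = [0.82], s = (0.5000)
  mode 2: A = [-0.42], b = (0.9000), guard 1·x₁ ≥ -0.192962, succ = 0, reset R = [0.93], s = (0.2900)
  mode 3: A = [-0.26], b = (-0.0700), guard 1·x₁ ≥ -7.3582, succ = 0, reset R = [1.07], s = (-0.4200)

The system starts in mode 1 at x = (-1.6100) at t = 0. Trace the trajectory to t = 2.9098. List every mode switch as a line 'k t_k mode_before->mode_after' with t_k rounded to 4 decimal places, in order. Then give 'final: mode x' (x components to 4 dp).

Mode 1: guard c·x = -1.2653 hit at Δt = 1.0123 (t = 1.0123), x⁻ = (-1.2653) → reset → x⁺ = (-0.5376), jump to mode 0
Mode 0: guard c·x = 0.6047 hit at Δt = 0.9555 (t = 1.9678), x⁻ = (-0.6047) → reset → x⁺ = (-0.6245), jump to mode 2
Mode 2: guard c·x = -0.1930 hit at Δt = 0.4036 (t = 2.3714), x⁻ = (-0.1930) → reset → x⁺ = (0.1105), jump to mode 0
Mode 0: flow for 0.5384 to horizon, guard not reached → x = (0.5369)

1 1.0123 1->0
2 1.9678 0->2
3 2.3714 2->0
final: 0 0.5369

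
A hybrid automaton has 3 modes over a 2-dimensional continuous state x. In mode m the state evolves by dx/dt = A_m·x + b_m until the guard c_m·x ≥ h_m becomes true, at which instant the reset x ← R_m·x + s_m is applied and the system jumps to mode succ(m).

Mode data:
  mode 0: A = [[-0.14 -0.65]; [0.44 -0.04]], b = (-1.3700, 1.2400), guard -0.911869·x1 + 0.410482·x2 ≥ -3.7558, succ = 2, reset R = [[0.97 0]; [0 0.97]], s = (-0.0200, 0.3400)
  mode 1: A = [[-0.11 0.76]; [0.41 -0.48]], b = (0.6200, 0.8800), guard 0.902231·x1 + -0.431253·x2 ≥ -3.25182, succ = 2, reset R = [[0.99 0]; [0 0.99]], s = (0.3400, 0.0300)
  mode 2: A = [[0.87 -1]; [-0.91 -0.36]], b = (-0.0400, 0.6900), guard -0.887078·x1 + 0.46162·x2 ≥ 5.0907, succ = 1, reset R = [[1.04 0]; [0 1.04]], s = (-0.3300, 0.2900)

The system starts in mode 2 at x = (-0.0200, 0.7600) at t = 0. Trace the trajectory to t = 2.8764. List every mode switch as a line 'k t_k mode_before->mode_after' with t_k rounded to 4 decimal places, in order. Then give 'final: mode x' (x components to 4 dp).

1 1.5039 2->1
2 2.1977 1->2
3 2.5603 2->1
final: 1 -3.5837 2.7238

Mode 2: guard c·x = 5.0907 hit at Δt = 1.5039 (t = 1.5039), x⁻ = (-4.2063, 2.9448) → reset → x⁺ = (-4.7045, 3.3526), jump to mode 1
Mode 1: guard c·x = -3.2518 hit at Δt = 0.6938 (t = 2.1977), x⁻ = (-2.6160, 2.0674) → reset → x⁺ = (-2.2499, 2.0767), jump to mode 2
Mode 2: guard c·x = 5.0907 hit at Δt = 0.3626 (t = 2.5603), x⁻ = (-4.1615, 3.0308) → reset → x⁺ = (-4.6580, 3.4420), jump to mode 1
Mode 1: flow for 0.3161 to horizon, guard not reached → x = (-3.5837, 2.7238)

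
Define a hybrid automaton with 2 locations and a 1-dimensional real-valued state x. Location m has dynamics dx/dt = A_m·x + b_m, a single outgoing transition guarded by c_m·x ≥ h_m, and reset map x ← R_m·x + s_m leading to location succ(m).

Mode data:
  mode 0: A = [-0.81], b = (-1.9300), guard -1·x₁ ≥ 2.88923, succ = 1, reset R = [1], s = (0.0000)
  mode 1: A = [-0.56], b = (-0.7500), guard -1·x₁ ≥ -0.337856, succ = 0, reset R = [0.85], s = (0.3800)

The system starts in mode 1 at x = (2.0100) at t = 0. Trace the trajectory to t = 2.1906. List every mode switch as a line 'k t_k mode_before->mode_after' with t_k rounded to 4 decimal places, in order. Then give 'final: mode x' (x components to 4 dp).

Mode 1: guard c·x = -0.3379 hit at Δt = 1.2351 (t = 1.2351), x⁻ = (0.3379) → reset → x⁺ = (0.6672), jump to mode 0
Mode 0: flow for 0.9555 to horizon, guard not reached → x = (-0.9761)

1 1.2351 1->0
final: 0 -0.9761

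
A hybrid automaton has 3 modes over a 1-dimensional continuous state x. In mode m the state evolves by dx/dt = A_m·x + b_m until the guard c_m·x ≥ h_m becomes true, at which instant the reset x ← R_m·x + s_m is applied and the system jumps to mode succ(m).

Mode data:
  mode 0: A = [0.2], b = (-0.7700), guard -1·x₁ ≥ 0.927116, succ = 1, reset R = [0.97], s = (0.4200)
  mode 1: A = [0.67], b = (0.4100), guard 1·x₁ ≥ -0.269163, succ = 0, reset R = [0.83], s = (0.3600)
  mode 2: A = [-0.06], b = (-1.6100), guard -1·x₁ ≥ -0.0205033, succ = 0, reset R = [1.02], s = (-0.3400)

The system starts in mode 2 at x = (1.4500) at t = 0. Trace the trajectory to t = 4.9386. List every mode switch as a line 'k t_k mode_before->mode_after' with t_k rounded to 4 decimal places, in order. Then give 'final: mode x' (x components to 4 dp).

1 0.8644 2->0
2 1.5451 0->1
3 2.9622 1->0
4 4.2216 0->1
final: 1 -0.3975

Mode 2: guard c·x = -0.0205 hit at Δt = 0.8644 (t = 0.8644), x⁻ = (0.0205) → reset → x⁺ = (-0.3191), jump to mode 0
Mode 0: guard c·x = 0.9271 hit at Δt = 0.6807 (t = 1.5451), x⁻ = (-0.9271) → reset → x⁺ = (-0.4793), jump to mode 1
Mode 1: guard c·x = -0.2692 hit at Δt = 1.4171 (t = 2.9622), x⁻ = (-0.2692) → reset → x⁺ = (0.1366), jump to mode 0
Mode 0: guard c·x = 0.9271 hit at Δt = 1.2594 (t = 4.2216), x⁻ = (-0.9271) → reset → x⁺ = (-0.4793), jump to mode 1
Mode 1: flow for 0.7170 to horizon, guard not reached → x = (-0.3975)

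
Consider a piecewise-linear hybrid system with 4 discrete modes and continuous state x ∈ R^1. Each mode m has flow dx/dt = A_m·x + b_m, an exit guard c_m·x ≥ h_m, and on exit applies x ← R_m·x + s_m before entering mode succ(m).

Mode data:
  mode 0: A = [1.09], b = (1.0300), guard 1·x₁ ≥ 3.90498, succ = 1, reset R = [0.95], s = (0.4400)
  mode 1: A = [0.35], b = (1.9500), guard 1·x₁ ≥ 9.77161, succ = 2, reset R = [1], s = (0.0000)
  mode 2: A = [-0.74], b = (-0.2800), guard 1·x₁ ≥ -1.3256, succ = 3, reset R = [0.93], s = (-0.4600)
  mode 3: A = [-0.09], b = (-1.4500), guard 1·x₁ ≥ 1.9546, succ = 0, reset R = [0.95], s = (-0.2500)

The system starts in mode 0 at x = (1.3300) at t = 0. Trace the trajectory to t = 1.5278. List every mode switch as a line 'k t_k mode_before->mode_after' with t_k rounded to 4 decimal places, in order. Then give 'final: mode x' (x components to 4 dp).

Mode 0: guard c·x = 3.9050 hit at Δt = 0.6945 (t = 0.6945), x⁻ = (3.9050) → reset → x⁺ = (4.1497), jump to mode 1
Mode 1: flow for 0.8333 to horizon, guard not reached → x = (7.4417)

1 0.6945 0->1
final: 1 7.4417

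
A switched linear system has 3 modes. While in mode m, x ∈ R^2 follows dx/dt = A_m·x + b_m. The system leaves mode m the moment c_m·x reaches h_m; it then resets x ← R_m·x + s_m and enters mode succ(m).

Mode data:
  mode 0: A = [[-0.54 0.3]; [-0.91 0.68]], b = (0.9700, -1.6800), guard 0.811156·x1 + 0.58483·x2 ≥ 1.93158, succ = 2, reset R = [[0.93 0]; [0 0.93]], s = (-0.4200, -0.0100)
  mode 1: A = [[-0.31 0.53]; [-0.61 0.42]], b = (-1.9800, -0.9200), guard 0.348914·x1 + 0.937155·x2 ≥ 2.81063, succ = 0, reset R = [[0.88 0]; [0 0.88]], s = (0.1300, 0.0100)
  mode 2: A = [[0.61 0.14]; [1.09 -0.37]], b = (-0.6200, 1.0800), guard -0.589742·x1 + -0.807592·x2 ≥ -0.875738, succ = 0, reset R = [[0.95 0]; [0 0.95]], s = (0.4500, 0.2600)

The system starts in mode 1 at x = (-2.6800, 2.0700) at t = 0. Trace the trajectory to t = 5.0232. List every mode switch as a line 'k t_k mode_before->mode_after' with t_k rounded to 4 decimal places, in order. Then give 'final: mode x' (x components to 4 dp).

1 0.9568 1->0
2 1.3758 0->2
3 2.2076 2->0
4 2.8428 0->2
5 4.0919 2->0
final: 0 0.7026 2.1280

Mode 1: guard c·x = 2.8106 hit at Δt = 0.9568 (t = 0.9568), x⁻ = (-2.3285, 3.8660) → reset → x⁺ = (-1.9191, 3.4121), jump to mode 0
Mode 0: guard c·x = 1.9316 hit at Δt = 0.4190 (t = 1.3758), x⁻ = (-0.7285, 4.3132) → reset → x⁺ = (-1.0975, 4.0013), jump to mode 2
Mode 2: guard c·x = -0.8757 hit at Δt = 0.8318 (t = 2.2076), x⁻ = (-1.9853, 2.5341) → reset → x⁺ = (-1.4360, 2.6674), jump to mode 0
Mode 0: guard c·x = 1.9316 hit at Δt = 0.6352 (t = 2.8428), x⁻ = (-0.0049, 3.3097) → reset → x⁺ = (-0.4246, 3.0680), jump to mode 2
Mode 2: guard c·x = -0.8757 hit at Δt = 1.2490 (t = 4.0919), x⁻ = (-1.3624, 2.0793) → reset → x⁺ = (-0.8443, 2.2353), jump to mode 0
Mode 0: flow for 0.9313 to horizon, guard not reached → x = (0.7026, 2.1280)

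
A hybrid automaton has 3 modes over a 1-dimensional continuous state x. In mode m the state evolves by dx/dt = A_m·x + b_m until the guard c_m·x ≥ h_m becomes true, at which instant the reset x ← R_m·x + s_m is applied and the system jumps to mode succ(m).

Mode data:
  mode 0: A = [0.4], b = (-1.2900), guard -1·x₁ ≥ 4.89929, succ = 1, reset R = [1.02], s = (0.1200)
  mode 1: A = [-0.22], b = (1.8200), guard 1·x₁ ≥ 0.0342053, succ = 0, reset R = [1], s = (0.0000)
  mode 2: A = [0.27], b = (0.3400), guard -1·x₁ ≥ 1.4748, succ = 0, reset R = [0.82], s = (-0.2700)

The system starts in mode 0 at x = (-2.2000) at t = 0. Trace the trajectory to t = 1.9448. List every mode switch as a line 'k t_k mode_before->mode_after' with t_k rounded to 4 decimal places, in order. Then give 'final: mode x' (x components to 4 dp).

1 1.0096 0->1
final: 1 -2.4319

Mode 0: guard c·x = 4.8993 hit at Δt = 1.0096 (t = 1.0096), x⁻ = (-4.8993) → reset → x⁺ = (-4.8773), jump to mode 1
Mode 1: flow for 0.9352 to horizon, guard not reached → x = (-2.4319)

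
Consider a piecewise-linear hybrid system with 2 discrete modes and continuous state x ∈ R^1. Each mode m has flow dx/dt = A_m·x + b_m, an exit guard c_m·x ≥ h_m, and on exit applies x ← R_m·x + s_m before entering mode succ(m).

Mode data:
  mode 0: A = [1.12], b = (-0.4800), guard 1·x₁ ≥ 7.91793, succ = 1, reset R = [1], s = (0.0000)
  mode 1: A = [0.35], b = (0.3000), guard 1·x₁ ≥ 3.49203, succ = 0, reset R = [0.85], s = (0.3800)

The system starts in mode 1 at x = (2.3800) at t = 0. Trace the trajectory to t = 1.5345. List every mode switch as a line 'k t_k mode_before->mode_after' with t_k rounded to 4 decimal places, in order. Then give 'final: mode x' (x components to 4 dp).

1 0.8437 1->0
final: 0 6.7577

Mode 1: guard c·x = 3.4920 hit at Δt = 0.8437 (t = 0.8437), x⁻ = (3.4920) → reset → x⁺ = (3.3482), jump to mode 0
Mode 0: flow for 0.6908 to horizon, guard not reached → x = (6.7577)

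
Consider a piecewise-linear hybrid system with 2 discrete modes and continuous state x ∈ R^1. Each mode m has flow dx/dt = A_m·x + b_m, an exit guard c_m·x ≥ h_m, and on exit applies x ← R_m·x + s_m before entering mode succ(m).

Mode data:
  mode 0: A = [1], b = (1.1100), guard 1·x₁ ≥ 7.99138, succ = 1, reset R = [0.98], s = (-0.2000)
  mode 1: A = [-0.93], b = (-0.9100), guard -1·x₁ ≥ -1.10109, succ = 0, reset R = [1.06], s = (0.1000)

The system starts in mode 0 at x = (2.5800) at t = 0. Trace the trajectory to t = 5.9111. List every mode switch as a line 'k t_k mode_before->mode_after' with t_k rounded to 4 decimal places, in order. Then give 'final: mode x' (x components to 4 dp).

Mode 0: guard c·x = 7.9914 hit at Δt = 0.9028 (t = 0.9028), x⁻ = (7.9914) → reset → x⁺ = (7.6316), jump to mode 1
Mode 1: guard c·x = -1.1011 hit at Δt = 1.5277 (t = 2.4305), x⁻ = (1.1011) → reset → x⁺ = (1.2672), jump to mode 0
Mode 0: guard c·x = 7.9914 hit at Δt = 1.3425 (t = 3.7730), x⁻ = (7.9914) → reset → x⁺ = (7.6316), jump to mode 1
Mode 1: guard c·x = -1.1011 hit at Δt = 1.5277 (t = 5.3007), x⁻ = (1.1011) → reset → x⁺ = (1.2672), jump to mode 0
Mode 0: flow for 0.6104 to horizon, guard not reached → x = (3.2666)

1 0.9028 0->1
2 2.4305 1->0
3 3.7730 0->1
4 5.3007 1->0
final: 0 3.2666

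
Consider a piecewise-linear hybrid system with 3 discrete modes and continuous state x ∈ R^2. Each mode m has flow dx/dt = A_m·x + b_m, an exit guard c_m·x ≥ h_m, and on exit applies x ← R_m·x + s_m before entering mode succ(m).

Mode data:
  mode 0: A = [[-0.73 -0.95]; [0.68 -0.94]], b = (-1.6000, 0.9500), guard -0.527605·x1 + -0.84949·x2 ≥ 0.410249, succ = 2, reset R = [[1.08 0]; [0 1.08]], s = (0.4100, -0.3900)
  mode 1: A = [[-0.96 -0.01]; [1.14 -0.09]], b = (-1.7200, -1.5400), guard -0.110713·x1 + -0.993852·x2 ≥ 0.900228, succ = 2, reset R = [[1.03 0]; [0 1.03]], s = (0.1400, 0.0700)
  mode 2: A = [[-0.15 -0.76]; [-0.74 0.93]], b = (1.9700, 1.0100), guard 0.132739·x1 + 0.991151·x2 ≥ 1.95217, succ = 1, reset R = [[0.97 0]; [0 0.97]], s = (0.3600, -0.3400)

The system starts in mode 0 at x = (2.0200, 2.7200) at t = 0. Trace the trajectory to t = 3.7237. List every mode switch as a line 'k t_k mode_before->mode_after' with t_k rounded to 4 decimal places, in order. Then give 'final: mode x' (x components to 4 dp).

1 1.4347 0->2
2 1.9046 2->1
3 2.7400 1->2
final: 2 0.7512 0.3040

Mode 0: guard c·x = 0.4102 hit at Δt = 1.4347 (t = 1.4347), x⁻ = (-2.1766, 0.8689) → reset → x⁺ = (-1.9408, 0.5485), jump to mode 2
Mode 2: guard c·x = 1.9522 hit at Δt = 0.4699 (t = 1.9046), x⁻ = (-1.3695, 2.1530) → reset → x⁺ = (-0.9684, 1.7484), jump to mode 1
Mode 1: guard c·x = 0.9002 hit at Δt = 0.8354 (t = 2.7400), x⁻ = (-1.4245, -0.7471) → reset → x⁺ = (-1.3273, -0.6995), jump to mode 2
Mode 2: flow for 0.9837 to horizon, guard not reached → x = (0.7512, 0.3040)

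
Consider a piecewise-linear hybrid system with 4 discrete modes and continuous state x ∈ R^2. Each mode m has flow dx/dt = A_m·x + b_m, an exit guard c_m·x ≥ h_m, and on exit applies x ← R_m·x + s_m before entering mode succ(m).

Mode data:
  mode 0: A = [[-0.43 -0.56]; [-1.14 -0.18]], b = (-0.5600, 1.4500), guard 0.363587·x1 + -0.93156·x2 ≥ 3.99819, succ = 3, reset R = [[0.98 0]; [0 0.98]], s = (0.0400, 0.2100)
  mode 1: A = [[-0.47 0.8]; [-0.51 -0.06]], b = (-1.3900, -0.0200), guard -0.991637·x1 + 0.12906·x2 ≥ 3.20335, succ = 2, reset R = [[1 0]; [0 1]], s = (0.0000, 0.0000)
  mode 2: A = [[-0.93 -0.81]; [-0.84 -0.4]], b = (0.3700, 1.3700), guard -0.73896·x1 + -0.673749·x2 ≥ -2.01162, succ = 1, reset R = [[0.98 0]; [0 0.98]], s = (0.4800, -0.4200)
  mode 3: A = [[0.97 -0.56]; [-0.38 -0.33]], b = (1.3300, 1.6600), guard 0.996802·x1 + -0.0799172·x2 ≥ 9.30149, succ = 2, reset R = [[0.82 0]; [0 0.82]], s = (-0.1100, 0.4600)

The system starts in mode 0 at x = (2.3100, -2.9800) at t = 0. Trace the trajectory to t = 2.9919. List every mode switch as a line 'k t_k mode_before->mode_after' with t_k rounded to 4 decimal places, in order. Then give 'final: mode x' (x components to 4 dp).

Mode 0: guard c·x = 3.9982 hit at Δt = 0.5510 (t = 0.5510), x⁻ = (2.4185, -3.3480) → reset → x⁺ = (2.4101, -3.0710), jump to mode 3
Mode 3: guard c·x = 9.3015 hit at Δt = 0.8389 (t = 1.3899), x⁻ = (9.1197, -2.6397) → reset → x⁺ = (7.3681, -1.7046), jump to mode 2
Mode 2: guard c·x = -2.0116 hit at Δt = 0.4961 (t = 1.8860), x⁻ = (5.6236, -3.1822) → reset → x⁺ = (5.9912, -3.5386), jump to mode 1
Mode 1: flow for 1.1059 to horizon, guard not reached → x = (-0.7099, -4.6373)

1 0.5510 0->3
2 1.3899 3->2
3 1.8860 2->1
final: 1 -0.7099 -4.6373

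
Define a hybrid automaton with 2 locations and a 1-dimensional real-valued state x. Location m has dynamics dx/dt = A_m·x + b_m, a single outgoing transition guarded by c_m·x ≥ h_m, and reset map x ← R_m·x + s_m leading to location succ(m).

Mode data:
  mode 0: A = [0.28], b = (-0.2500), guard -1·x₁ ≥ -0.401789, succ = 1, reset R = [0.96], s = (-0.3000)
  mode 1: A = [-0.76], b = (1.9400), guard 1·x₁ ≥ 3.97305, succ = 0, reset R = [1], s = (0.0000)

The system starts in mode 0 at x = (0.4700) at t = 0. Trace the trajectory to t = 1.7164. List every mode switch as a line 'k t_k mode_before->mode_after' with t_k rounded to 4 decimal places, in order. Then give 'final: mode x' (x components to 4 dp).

1 0.5341 0->1
final: 1 1.5482

Mode 0: guard c·x = -0.4018 hit at Δt = 0.5341 (t = 0.5341), x⁻ = (0.4018) → reset → x⁺ = (0.0857), jump to mode 1
Mode 1: flow for 1.1823 to horizon, guard not reached → x = (1.5482)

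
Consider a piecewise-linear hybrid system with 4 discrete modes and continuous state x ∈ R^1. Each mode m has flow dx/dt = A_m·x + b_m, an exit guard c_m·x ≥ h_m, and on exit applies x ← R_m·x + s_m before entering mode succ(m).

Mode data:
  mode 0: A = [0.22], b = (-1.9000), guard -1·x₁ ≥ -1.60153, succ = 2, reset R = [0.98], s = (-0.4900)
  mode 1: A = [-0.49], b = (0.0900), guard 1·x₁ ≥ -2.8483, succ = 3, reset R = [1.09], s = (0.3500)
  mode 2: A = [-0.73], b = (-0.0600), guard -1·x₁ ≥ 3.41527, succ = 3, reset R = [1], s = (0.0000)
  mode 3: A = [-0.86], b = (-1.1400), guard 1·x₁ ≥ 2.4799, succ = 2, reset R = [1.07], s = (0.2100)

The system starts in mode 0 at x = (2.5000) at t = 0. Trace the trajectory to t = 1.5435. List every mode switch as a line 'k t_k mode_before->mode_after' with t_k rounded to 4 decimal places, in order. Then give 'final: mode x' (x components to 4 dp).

1 0.6211 0->2
final: 2 0.5103

Mode 0: guard c·x = -1.6015 hit at Δt = 0.6211 (t = 0.6211), x⁻ = (1.6015) → reset → x⁺ = (1.0795), jump to mode 2
Mode 2: flow for 0.9224 to horizon, guard not reached → x = (0.5103)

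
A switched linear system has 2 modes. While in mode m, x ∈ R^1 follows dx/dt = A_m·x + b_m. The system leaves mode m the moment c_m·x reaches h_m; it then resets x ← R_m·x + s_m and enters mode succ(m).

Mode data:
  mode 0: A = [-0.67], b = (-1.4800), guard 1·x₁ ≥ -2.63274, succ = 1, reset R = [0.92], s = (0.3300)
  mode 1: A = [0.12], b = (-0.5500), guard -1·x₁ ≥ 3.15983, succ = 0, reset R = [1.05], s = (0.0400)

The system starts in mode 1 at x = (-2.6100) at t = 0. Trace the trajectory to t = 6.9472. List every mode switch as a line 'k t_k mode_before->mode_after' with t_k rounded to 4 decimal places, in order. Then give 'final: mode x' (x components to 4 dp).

1 0.6138 1->0
2 1.9946 0->1
3 3.2310 1->0
4 4.6118 0->1
5 5.8483 1->0
final: 0 -2.7208

Mode 1: guard c·x = 3.1598 hit at Δt = 0.6138 (t = 0.6138), x⁻ = (-3.1598) → reset → x⁺ = (-3.2778), jump to mode 0
Mode 0: guard c·x = -2.6327 hit at Δt = 1.3808 (t = 1.9946), x⁻ = (-2.6327) → reset → x⁺ = (-2.0921), jump to mode 1
Mode 1: guard c·x = 3.1598 hit at Δt = 1.2364 (t = 3.2310), x⁻ = (-3.1598) → reset → x⁺ = (-3.2778), jump to mode 0
Mode 0: guard c·x = -2.6327 hit at Δt = 1.3808 (t = 4.6118), x⁻ = (-2.6327) → reset → x⁺ = (-2.0921), jump to mode 1
Mode 1: guard c·x = 3.1598 hit at Δt = 1.2364 (t = 5.8483), x⁻ = (-3.1598) → reset → x⁺ = (-3.2778), jump to mode 0
Mode 0: flow for 1.0989 to horizon, guard not reached → x = (-2.7208)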